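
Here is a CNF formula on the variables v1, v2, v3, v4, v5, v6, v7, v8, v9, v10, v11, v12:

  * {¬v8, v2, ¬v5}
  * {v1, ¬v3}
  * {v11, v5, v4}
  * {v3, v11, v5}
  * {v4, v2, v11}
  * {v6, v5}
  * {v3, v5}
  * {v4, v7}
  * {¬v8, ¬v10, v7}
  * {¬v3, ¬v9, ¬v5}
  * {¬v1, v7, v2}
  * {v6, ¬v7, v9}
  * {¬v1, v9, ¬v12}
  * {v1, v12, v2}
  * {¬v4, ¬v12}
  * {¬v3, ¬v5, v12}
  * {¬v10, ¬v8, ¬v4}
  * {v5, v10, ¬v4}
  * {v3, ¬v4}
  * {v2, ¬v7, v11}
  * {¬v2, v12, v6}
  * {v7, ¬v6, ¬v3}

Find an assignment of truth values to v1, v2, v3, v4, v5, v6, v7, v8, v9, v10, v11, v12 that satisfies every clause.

v11 occurs only positively in the remaining clauses — set v11 = True.
Try v1 = True.
Set v2 = True and propagate.
The remaining clauses are satisfied by v3 = True, v4 = False, v5 = False, v6 = True, v7 = True, v8 = True, v9 = True, v10 = False, v12 = False.
Check each clause:
  1. {v2, ¬v8, ¬v5} — v2 is true.
  2. {¬v3, v1} — v1 is true.
  3. {v5, v4, v11} — v11 is true.
  4. {v5, v11, v3} — v3 is true.
  5. {v4, v2, v11} — v2 is true.
  6. {v6, v5} — v6 is true.
  7. {v3, v5} — v3 is true.
  8. {v7, v4} — v7 is true.
  9. {v7, ¬v10, ¬v8} — ¬v10 is true.
  10. {¬v9, ¬v5, ¬v3} — ¬v5 is true.
  11. {v2, ¬v1, v7} — v2 is true.
  12. {v6, v9, ¬v7} — v9 is true.
  13. {v9, ¬v12, ¬v1} — v9 is true.
  14. {v1, v12, v2} — v1 is true.
  15. {¬v4, ¬v12} — ¬v4 is true.
  16. {v12, ¬v5, ¬v3} — ¬v5 is true.
  17. {¬v8, ¬v10, ¬v4} — ¬v4 is true.
  18. {¬v4, v5, v10} — ¬v4 is true.
  19. {v3, ¬v4} — v3 is true.
  20. {v11, v2, ¬v7} — v2 is true.
  21. {v12, ¬v2, v6} — v6 is true.
  22. {¬v6, ¬v3, v7} — v7 is true.

v1=1, v2=1, v3=1, v4=0, v5=0, v6=1, v7=1, v8=1, v9=1, v10=0, v11=1, v12=0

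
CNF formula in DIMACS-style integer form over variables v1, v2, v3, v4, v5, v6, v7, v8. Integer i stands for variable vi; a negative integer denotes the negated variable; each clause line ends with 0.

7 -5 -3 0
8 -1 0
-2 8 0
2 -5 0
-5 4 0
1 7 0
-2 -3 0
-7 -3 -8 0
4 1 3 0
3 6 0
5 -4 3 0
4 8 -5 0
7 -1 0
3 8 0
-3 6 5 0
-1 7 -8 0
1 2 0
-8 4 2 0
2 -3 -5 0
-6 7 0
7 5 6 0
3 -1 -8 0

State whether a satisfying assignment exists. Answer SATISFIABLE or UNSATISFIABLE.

Branch on v1: take v1 = False.
  then v7 is forced to True.
  then v2 is forced to True.
  then v8 is forced to True.
  then v3 is forced to False.
  then v4 is forced to True.
  then v6 is forced to True.
  then v5 is forced to True.
So v1=False, v2=True, v3=False, v4=True, v5=True, v6=True, v7=True, v8=True is a satisfying assignment.

SATISFIABLE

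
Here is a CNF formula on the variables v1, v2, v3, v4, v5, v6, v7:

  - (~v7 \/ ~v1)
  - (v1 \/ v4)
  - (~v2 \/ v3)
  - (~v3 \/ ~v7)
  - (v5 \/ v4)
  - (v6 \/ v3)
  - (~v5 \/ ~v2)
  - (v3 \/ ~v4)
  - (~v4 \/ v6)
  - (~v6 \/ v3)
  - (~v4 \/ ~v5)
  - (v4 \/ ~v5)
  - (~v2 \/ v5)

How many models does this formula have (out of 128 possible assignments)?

2

Satisfying assignments:
  v1=0 v2=0 v3=1 v4=1 v5=0 v6=1 v7=0
  v1=1 v2=0 v3=1 v4=1 v5=0 v6=1 v7=0
That's 2 in total.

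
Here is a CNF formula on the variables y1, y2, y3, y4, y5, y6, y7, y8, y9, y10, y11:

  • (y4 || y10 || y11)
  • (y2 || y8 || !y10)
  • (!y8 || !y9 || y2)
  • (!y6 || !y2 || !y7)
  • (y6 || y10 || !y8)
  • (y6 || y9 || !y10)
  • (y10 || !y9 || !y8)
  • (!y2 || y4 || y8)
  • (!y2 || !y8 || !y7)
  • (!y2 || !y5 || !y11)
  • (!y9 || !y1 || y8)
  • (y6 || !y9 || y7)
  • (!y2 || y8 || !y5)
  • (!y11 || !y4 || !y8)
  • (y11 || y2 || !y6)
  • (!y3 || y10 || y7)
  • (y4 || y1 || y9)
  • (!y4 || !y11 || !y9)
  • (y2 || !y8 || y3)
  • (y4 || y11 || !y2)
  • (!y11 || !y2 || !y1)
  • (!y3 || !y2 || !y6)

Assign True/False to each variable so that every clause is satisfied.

y1 = False, y2 = False, y3 = False, y4 = False, y5 = True, y6 = True, y7 = False, y8 = False, y9 = True, y10 = False, y11 = True

Check each clause:
  1. (y4 || y11 || y10) — y11 is true.
  2. (y2 || y8 || !y10) — !y10 is true.
  3. (y2 || !y9 || !y8) — !y8 is true.
  4. (!y2 || !y6 || !y7) — !y7 is true.
  5. (y6 || !y8 || y10) — !y8 is true.
  6. (y6 || !y10 || y9) — y9 is true.
  7. (y10 || !y8 || !y9) — !y8 is true.
  8. (y8 || y4 || !y2) — !y2 is true.
  9. (!y2 || !y7 || !y8) — !y8 is true.
  10. (!y11 || !y2 || !y5) — !y2 is true.
  11. (!y1 || y8 || !y9) — !y1 is true.
  12. (y7 || !y9 || y6) — y6 is true.
  13. (y8 || !y5 || !y2) — !y2 is true.
  14. (!y4 || !y11 || !y8) — !y8 is true.
  15. (!y6 || y11 || y2) — y11 is true.
  16. (y10 || y7 || !y3) — !y3 is true.
  17. (y1 || y9 || y4) — y9 is true.
  18. (!y4 || !y9 || !y11) — !y4 is true.
  19. (y3 || !y8 || y2) — !y8 is true.
  20. (y11 || y4 || !y2) — y11 is true.
  21. (!y2 || !y1 || !y11) — !y2 is true.
  22. (!y6 || !y3 || !y2) — !y3 is true.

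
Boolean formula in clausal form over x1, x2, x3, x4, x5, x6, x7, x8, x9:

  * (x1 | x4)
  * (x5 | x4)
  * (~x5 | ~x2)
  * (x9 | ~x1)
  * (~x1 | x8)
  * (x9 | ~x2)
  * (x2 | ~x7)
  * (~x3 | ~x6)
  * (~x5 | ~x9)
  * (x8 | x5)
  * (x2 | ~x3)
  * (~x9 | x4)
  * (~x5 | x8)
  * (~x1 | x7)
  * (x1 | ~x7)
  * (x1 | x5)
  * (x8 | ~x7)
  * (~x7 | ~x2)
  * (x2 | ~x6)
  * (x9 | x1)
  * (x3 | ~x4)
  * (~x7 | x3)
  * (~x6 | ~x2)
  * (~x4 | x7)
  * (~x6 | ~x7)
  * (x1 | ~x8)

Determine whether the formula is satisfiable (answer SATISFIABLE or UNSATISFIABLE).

UNSATISFIABLE

x1 = True:
  propagation gives x9=True, x8=True, x5=False, x4=True; an empty clause results — contradiction.
x1 = False:
  propagation gives x4=True, x7=False; an empty clause results — contradiction.
Every branch closes, so no satisfying assignment exists.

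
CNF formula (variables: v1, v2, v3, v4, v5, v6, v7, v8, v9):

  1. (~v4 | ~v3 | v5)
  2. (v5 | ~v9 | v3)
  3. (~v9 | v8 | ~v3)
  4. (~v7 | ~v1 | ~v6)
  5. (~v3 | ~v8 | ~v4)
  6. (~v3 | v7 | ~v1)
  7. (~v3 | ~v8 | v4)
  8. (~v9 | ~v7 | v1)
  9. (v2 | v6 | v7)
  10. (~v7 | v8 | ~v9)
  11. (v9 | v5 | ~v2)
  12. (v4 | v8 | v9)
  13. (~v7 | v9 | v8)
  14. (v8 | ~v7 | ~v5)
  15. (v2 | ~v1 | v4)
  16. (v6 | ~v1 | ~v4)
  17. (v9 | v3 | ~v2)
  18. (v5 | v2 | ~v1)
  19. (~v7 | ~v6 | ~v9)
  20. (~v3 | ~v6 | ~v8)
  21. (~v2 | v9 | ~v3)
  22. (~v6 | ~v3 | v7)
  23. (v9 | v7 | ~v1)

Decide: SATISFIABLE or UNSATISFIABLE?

SATISFIABLE

Branch on v1: take v1 = False.
Branch on v2: take v2 = False.
For the remaining variables, v3 = False, v4 = True, v5 = True, v6 = False, v7 = True, v8 = True, v9 = False works.
So v1=False, v2=False, v3=False, v4=True, v5=True, v6=False, v7=True, v8=True, v9=False is a satisfying assignment.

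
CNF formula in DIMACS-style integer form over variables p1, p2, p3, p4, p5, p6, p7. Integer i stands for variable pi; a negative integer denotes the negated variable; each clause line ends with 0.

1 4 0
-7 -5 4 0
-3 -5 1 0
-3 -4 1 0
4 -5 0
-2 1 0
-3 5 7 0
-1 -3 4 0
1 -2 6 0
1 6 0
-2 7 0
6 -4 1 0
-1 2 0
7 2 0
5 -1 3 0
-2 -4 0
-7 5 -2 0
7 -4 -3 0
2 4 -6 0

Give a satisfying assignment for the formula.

Branch on p1: take p1 = False.
  then p4 is forced to True.
  then p3 is forced to False.
  then p2 is forced to False.
  then p6 is forced to True.
  then p7 is forced to True.
p5 is now unconstrained; take p5 = True.

p1=False, p2=False, p3=False, p4=True, p5=True, p6=True, p7=True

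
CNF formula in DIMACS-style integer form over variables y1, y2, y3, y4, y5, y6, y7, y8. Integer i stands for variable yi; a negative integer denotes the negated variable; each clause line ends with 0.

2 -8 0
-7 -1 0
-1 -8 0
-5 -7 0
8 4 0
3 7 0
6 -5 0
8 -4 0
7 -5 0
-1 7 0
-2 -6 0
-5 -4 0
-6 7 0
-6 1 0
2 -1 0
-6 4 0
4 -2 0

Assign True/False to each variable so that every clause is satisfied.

y5 occurs only negated in the remaining clauses — set y5 = False.
Branch on y1: take y1 = False.
  then y6 is forced to False.
For the remaining variables, y2 = True, y3 = False, y4 = True, y7 = True, y8 = True works.

y1=False  y2=True  y3=False  y4=True  y5=False  y6=False  y7=True  y8=True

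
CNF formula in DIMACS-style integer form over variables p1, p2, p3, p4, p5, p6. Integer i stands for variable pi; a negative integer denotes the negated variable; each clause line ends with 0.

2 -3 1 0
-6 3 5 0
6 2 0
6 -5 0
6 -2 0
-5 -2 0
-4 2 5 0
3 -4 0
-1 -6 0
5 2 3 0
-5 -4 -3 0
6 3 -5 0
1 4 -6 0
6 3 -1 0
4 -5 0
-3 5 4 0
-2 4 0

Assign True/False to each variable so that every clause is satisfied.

p1 = 0  p2 = 1  p3 = 1  p4 = 1  p5 = 0  p6 = 1

Check each clause:
  1. (p1 || p2 || !p3) — p2 is true.
  2. (p5 || p3 || !p6) — p3 is true.
  3. (p6 || p2) — p2 is true.
  4. (!p5 || p6) — !p5 is true.
  5. (!p2 || p6) — p6 is true.
  6. (!p2 || !p5) — !p5 is true.
  7. (!p4 || p5 || p2) — p2 is true.
  8. (p3 || !p4) — p3 is true.
  9. (!p6 || !p1) — !p1 is true.
  10. (p2 || p3 || p5) — p2 is true.
  11. (!p3 || !p5 || !p4) — !p5 is true.
  12. (p3 || p6 || !p5) — p3 is true.
  13. (p1 || p4 || !p6) — p4 is true.
  14. (p3 || p6 || !p1) — p3 is true.
  15. (!p5 || p4) — !p5 is true.
  16. (!p3 || p4 || p5) — p4 is true.
  17. (p4 || !p2) — p4 is true.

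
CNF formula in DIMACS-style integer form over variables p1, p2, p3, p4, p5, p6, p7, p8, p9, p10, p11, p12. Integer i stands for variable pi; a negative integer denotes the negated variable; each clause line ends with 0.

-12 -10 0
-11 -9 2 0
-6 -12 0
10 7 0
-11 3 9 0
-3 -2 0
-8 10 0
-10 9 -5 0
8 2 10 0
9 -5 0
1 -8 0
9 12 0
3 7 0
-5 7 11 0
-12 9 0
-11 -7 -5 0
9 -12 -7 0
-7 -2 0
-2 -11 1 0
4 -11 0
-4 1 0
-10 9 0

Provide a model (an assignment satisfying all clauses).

p1 = T, p2 = F, p3 = F, p4 = T, p5 = F, p6 = T, p7 = T, p8 = F, p9 = T, p10 = T, p11 = F, p12 = F

p1 occurs only positively in the remaining clauses — set p1 = True.
Pure literal: p5 appears only negated; assign p5 = False.
Branch on p2: take p2 = False.
The remaining clauses are satisfied by p3 = False, p4 = True, p6 = True, p7 = True, p8 = False, p9 = True, p10 = True, p11 = False, p12 = False.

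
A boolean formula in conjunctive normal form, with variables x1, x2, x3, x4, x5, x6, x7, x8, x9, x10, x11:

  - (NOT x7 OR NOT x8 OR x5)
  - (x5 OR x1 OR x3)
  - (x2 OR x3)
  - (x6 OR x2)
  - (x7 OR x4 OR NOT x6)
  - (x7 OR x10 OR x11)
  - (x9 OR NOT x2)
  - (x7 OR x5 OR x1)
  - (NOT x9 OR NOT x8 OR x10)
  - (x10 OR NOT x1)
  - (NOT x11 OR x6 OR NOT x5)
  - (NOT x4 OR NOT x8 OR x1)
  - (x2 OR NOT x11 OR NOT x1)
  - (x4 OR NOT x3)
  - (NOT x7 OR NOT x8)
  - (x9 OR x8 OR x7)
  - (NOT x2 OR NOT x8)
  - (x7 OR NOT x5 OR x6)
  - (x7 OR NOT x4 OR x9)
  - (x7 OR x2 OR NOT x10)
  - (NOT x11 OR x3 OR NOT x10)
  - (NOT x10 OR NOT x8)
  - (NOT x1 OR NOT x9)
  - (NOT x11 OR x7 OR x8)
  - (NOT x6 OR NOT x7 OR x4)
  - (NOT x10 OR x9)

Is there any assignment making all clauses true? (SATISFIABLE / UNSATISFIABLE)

SATISFIABLE

Set x1 = False and propagate.
Branch on x2: take x2 = False.
  then x3 is forced to True.
  then x6 is forced to True.
  then x4 is forced to True.
  then x8 is forced to False.
Branch on x5: take x5 = True.
The remaining clauses are satisfied by x7 = True, x9 = True, x10 = True, x11 = False.
So x1=False  x2=False  x3=True  x4=True  x5=True  x6=True  x7=True  x8=False  x9=True  x10=True  x11=False is a satisfying assignment.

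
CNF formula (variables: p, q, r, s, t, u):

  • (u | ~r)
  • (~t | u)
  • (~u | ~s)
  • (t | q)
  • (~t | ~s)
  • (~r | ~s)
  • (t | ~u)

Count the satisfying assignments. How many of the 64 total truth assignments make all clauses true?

12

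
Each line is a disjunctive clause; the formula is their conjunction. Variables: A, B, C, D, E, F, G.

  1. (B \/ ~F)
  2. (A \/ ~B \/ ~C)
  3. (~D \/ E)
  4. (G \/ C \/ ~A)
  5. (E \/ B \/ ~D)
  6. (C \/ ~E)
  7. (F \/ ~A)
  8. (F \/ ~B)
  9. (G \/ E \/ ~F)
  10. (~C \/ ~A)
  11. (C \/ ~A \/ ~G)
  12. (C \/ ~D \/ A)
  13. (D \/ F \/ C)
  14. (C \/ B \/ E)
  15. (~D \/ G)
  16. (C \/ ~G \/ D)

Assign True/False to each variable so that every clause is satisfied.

A=F, B=F, C=T, D=T, E=T, F=F, G=T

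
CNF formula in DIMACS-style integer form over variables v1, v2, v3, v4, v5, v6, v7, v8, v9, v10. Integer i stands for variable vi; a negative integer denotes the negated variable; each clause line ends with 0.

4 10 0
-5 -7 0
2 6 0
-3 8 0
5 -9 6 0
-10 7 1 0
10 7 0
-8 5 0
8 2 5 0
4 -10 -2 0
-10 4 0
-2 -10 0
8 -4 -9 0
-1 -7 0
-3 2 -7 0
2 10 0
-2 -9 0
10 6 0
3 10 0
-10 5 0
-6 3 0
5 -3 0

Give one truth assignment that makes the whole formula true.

v1 = 1, v2 = 0, v3 = 1, v4 = 1, v5 = 1, v6 = 1, v7 = 0, v8 = 1, v9 = 0, v10 = 1

Pure literal: v9 appears only negated; assign v9 = False.
Set v1 = True and propagate.
  then v7 is forced to False.
  then v10 is forced to True.
  then v4 is forced to True.
  then v2 is forced to False.
  then v6 is forced to True.
  then v5 is forced to True.
  then v3 is forced to True.
  then v8 is forced to True.
Every clause has at least one true literal under this assignment.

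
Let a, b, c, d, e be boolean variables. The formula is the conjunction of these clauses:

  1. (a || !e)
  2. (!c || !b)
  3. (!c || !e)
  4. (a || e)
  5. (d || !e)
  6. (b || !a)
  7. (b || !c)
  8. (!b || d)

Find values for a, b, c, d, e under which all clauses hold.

a = True, b = True, c = False, d = True, e = False

Check each clause:
  1. (!e || a) — a is true.
  2. (!c || !b) — !c is true.
  3. (!c || !e) — !e is true.
  4. (a || e) — a is true.
  5. (!e || d) — !e is true.
  6. (b || !a) — b is true.
  7. (b || !c) — b is true.
  8. (!b || d) — d is true.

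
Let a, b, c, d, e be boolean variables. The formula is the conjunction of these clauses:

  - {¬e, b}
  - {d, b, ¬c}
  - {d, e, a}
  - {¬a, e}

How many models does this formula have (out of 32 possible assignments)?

Case analysis on e and a:
  e=1, a=1: remaining (b,c,d) ∈ {(1,0,0); (1,0,1); (1,1,0); (1,1,1)} — 4.
  e=1, a=0: remaining (b,c,d) ∈ {(1,0,0); (1,0,1); (1,1,0); (1,1,1)} — 4.
  e=0, a=1: a clause becomes empty — 0.
  e=0, a=0: remaining (b,c,d) ∈ {(0,0,1); (0,1,1); (1,0,1); (1,1,1)} — 4.
Total: 4 + 4 + 0 + 4 = 12.

12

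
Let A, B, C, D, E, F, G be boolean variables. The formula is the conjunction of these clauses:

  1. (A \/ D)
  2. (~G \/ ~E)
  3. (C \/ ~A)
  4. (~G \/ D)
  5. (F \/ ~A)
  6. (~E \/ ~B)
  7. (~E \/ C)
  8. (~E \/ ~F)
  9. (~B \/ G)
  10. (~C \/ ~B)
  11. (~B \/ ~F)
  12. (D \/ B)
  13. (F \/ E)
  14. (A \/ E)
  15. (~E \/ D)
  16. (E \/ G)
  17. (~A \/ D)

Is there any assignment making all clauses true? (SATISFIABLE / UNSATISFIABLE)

Pure literal: D appears only positively; assign D = True.
Try A = True.
  then C is forced to True.
  then F is forced to True.
  then E is forced to False.
  then B is forced to False.
  then G is forced to True.
So A=1, B=0, C=1, D=1, E=0, F=1, G=1 is a satisfying assignment.

SATISFIABLE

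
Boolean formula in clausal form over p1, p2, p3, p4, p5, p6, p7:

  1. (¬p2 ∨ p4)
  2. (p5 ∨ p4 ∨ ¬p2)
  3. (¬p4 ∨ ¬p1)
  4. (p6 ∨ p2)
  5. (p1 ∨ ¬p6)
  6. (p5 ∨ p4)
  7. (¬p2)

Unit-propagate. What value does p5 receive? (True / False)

True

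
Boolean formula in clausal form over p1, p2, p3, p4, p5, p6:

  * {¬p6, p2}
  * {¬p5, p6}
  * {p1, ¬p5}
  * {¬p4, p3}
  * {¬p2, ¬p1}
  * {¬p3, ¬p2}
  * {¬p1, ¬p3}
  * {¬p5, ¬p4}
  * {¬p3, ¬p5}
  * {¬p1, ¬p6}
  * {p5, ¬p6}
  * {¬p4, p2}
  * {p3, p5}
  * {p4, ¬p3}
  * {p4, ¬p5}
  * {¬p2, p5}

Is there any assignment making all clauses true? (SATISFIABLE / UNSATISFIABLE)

p5 = True:
  propagation gives p6=True, p2=True, p1=True; an empty clause results — contradiction.
p5 = False:
  propagation gives p6=False, p3=True, p2=False, p1=False; an empty clause results — contradiction.
Every branch closes, so no satisfying assignment exists.

UNSATISFIABLE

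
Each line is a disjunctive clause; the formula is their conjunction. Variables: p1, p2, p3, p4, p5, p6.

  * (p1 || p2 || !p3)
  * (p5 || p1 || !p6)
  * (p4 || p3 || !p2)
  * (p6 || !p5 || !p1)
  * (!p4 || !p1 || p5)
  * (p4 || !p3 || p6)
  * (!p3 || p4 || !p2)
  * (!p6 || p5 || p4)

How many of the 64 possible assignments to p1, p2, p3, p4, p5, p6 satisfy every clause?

19

Case analysis on p4 and p1:
  p4=1, p1=1: remaining (p2,p3,p5,p6) ∈ {(0,0,1,1); (0,1,1,1); (1,0,1,1); (1,1,1,1)} — 4.
  p4=1, p1=0: 9 of the 16 assignments to (p2,p3,p5,p6) work.
  p4=0, p1=1: remaining (p2,p3,p5,p6) ∈ {(0,0,0,0); (0,0,1,1); (0,1,1,1)} — 3.
  p4=0, p1=0: remaining (p2,p3,p5,p6) ∈ {(0,0,0,0); (0,0,1,0); (0,0,1,1)} — 3.
Total: 4 + 9 + 3 + 3 = 19.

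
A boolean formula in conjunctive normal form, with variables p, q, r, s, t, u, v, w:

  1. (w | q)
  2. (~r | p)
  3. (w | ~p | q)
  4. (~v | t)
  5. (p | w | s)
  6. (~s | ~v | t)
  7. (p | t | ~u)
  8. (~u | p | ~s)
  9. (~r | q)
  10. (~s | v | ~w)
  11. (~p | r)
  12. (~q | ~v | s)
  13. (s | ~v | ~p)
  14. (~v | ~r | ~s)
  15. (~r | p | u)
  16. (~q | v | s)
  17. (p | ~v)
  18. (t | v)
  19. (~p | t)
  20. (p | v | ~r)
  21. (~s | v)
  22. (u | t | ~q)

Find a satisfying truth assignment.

p = False, q = False, r = False, s = False, t = True, u = False, v = False, w = True

Check each clause:
  1. (w | q) — w is true.
  2. (p | ~r) — ~r is true.
  3. (~p | q | w) — w is true.
  4. (~v | t) — ~v is true.
  5. (p | w | s) — w is true.
  6. (t | ~v | ~s) — ~v is true.
  7. (t | ~u | p) — ~u is true.
  8. (~s | ~u | p) — ~u is true.
  9. (q | ~r) — ~r is true.
  10. (~s | ~w | v) — ~s is true.
  11. (~p | r) — ~p is true.
  12. (~v | ~q | s) — ~v is true.
  13. (s | ~p | ~v) — ~v is true.
  14. (~s | ~r | ~v) — ~v is true.
  15. (u | p | ~r) — ~r is true.
  16. (~q | s | v) — ~q is true.
  17. (~v | p) — ~v is true.
  18. (v | t) — t is true.
  19. (~p | t) — t is true.
  20. (p | v | ~r) — ~r is true.
  21. (~s | v) — ~s is true.
  22. (t | u | ~q) — t is true.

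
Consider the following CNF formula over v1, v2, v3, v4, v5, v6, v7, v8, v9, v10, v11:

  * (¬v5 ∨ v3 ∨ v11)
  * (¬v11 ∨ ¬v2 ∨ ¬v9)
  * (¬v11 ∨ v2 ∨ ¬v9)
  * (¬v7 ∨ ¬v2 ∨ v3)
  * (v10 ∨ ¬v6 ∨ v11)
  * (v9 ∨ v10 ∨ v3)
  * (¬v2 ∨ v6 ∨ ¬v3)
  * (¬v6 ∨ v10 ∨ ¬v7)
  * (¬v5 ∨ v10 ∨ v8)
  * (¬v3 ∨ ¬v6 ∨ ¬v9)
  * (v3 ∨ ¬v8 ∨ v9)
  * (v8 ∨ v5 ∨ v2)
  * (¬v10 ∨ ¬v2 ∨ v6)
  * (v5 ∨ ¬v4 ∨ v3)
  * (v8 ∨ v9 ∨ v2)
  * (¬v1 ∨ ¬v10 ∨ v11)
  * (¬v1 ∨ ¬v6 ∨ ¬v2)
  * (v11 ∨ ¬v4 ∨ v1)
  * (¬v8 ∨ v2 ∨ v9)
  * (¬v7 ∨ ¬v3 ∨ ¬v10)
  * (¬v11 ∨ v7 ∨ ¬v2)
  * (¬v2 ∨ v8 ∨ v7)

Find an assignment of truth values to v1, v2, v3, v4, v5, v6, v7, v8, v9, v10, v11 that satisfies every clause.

v1 = False, v2 = False, v3 = True, v4 = False, v5 = False, v6 = False, v7 = True, v8 = True, v9 = True, v10 = False, v11 = False

Pure literal: v4 appears only negated; assign v4 = False.
Set v1 = False and propagate.
Branch on v2: take v2 = False.
The remaining clauses are satisfied by v3 = True, v5 = False, v6 = False, v7 = True, v8 = True, v9 = True, v10 = False, v11 = False.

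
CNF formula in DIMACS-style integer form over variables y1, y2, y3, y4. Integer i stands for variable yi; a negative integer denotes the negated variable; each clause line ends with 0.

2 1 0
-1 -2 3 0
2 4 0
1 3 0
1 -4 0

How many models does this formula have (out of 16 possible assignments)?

5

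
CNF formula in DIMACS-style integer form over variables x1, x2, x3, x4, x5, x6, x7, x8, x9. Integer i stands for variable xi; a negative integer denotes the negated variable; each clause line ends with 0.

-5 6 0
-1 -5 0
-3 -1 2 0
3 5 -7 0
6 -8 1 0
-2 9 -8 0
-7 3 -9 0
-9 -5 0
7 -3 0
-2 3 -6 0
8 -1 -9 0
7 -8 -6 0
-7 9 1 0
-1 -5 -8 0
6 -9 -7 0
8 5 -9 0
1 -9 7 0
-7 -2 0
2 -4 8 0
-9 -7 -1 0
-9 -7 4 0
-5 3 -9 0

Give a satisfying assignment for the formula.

x1=T, x2=T, x3=F, x4=T, x5=F, x6=F, x7=F, x8=F, x9=F

Check each clause:
  1. (x6 OR NOT x5) — NOT x5 is true.
  2. (NOT x5 OR NOT x1) — NOT x5 is true.
  3. (x2 OR NOT x3 OR NOT x1) — x2 is true.
  4. (x3 OR x5 OR NOT x7) — NOT x7 is true.
  5. (x6 OR x1 OR NOT x8) — NOT x8 is true.
  6. (NOT x2 OR NOT x8 OR x9) — NOT x8 is true.
  7. (NOT x9 OR x3 OR NOT x7) — NOT x7 is true.
  8. (NOT x9 OR NOT x5) — NOT x5 is true.
  9. (NOT x3 OR x7) — NOT x3 is true.
  10. (x3 OR NOT x2 OR NOT x6) — NOT x6 is true.
  11. (NOT x9 OR x8 OR NOT x1) — NOT x9 is true.
  12. (x7 OR NOT x6 OR NOT x8) — NOT x8 is true.
  13. (x1 OR NOT x7 OR x9) — NOT x7 is true.
  14. (NOT x8 OR NOT x5 OR NOT x1) — NOT x8 is true.
  15. (NOT x9 OR NOT x7 OR x6) — NOT x7 is true.
  16. (x8 OR x5 OR NOT x9) — NOT x9 is true.
  17. (NOT x9 OR x1 OR x7) — x1 is true.
  18. (NOT x2 OR NOT x7) — NOT x7 is true.
  19. (NOT x4 OR x2 OR x8) — x2 is true.
  20. (NOT x9 OR NOT x1 OR NOT x7) — NOT x7 is true.
  21. (x4 OR NOT x7 OR NOT x9) — NOT x7 is true.
  22. (x3 OR NOT x5 OR NOT x9) — NOT x5 is true.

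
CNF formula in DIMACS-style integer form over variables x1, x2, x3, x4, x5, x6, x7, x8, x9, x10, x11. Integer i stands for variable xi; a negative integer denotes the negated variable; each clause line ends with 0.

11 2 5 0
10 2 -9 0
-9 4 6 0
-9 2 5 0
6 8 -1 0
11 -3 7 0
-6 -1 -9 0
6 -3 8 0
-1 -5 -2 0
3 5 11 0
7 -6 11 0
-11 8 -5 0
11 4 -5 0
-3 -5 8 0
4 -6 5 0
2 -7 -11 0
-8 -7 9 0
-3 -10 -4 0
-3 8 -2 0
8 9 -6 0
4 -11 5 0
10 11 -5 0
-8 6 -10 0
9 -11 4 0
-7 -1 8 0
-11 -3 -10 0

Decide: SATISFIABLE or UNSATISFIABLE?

x1 occurs only negated in the remaining clauses — set x1 = False.
Set x2 = False and propagate.
Try x3 = False.
For the remaining variables, x4 = True, x5 = True, x6 = True, x7 = False, x8 = True, x9 = False, x10 = False, x11 = True works.
So x1=0, x2=0, x3=0, x4=1, x5=1, x6=1, x7=0, x8=1, x9=0, x10=0, x11=1 is a satisfying assignment.

SATISFIABLE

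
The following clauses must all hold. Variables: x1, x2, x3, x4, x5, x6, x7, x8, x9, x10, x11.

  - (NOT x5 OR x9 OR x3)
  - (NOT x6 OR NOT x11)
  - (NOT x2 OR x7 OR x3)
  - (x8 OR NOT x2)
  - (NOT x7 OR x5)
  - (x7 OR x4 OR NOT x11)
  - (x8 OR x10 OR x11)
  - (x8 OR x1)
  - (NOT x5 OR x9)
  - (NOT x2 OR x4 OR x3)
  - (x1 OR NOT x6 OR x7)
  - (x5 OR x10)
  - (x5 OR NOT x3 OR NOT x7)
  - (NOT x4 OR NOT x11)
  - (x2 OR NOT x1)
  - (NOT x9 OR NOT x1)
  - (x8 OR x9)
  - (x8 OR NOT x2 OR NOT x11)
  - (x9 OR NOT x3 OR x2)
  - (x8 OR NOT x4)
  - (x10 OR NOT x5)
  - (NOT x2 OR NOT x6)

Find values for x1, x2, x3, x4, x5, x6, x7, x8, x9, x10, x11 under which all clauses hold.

x1 = 0, x2 = 0, x3 = 1, x4 = 1, x5 = 1, x6 = 0, x7 = 0, x8 = 1, x9 = 1, x10 = 1, x11 = 0

Pure literal: x6 appears only negated; assign x6 = False.
Pure literal: x8 appears only positively; assign x8 = True.
Try x1 = False.
Set x2 = False and propagate.
For the remaining variables, x3 = True, x4 = True, x5 = True, x7 = False, x9 = True, x10 = True, x11 = False works.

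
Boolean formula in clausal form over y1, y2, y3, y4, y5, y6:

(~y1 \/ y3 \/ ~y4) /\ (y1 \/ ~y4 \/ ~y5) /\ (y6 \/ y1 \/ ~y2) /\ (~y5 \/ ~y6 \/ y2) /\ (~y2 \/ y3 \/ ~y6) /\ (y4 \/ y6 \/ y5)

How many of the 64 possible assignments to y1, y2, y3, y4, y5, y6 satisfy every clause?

26

Split on y6, then y1.
  y6=T, y1=T: 7 of the 16 assignments to (y2,y3,y4,y5) work.
  y6=T, y1=F: 7 of the 16 assignments to (y2,y3,y4,y5) work.
  y6=F, y1=T: y2 free; 4 ways for (y3,y4,y5) × 2^1 = 8.
  y6=F, y1=F: remaining (y2,y3,y4,y5) ∈ {(F,F,F,T); (F,F,T,F); (F,T,F,T); (F,T,T,F)} — 4.
Total: 7 + 7 + 8 + 4 = 26.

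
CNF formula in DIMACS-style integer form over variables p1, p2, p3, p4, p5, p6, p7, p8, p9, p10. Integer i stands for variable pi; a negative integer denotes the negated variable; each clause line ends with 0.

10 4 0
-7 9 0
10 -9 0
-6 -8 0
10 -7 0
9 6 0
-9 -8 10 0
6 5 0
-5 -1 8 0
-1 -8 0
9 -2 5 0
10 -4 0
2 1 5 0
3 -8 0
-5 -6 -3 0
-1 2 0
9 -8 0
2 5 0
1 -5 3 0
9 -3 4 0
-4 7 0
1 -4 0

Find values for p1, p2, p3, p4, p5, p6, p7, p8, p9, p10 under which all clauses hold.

Pure literal: p10 appears only positively; assign p10 = True.
Set p1 = False and propagate.
  then p4 is forced to False.
Set p2 = True and propagate.
Try p3 = True.
  then p9 is forced to True.
The remaining clauses are satisfied by p5 = True, p6 = False, p7 = False, p8 = True.
Every clause has at least one true literal under this assignment.

p1=F, p2=T, p3=T, p4=F, p5=T, p6=F, p7=F, p8=T, p9=T, p10=T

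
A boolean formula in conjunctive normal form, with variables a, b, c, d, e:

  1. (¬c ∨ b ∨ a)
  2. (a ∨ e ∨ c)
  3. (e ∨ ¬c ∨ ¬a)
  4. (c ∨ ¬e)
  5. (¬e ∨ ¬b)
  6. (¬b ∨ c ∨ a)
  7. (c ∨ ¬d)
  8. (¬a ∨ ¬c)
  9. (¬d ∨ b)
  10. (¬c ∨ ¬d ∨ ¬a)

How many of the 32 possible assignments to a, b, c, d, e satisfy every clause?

4

The models are:
  a=F b=T c=T d=F e=F
  a=F b=T c=T d=T e=F
  a=T b=F c=F d=F e=F
  a=T b=T c=F d=F e=F
That's 4 in total.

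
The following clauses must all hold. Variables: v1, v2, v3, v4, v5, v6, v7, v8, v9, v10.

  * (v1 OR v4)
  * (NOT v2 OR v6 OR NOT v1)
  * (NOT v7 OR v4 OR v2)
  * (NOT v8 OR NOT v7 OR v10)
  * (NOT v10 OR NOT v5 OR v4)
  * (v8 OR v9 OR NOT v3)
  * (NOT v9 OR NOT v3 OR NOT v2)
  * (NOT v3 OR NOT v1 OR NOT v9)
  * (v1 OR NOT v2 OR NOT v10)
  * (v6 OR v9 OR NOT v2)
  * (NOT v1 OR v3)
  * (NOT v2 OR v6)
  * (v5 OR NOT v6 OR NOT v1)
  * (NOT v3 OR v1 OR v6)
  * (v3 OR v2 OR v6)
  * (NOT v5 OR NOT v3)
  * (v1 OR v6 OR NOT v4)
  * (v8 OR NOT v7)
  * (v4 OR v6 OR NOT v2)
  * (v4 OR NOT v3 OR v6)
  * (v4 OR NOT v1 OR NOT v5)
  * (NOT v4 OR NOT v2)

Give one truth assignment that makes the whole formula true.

Pure literal: v7 appears only negated; assign v7 = False.
Set v1 = False and propagate.
  then v4 is forced to True.
  then v6 is forced to True.
  then v2 is forced to False.
The remaining clauses are satisfied by v3 = False, v5 = True, v8 = False, v9 = False, v10 = False.

v1=F, v2=F, v3=F, v4=T, v5=T, v6=T, v7=F, v8=F, v9=F, v10=F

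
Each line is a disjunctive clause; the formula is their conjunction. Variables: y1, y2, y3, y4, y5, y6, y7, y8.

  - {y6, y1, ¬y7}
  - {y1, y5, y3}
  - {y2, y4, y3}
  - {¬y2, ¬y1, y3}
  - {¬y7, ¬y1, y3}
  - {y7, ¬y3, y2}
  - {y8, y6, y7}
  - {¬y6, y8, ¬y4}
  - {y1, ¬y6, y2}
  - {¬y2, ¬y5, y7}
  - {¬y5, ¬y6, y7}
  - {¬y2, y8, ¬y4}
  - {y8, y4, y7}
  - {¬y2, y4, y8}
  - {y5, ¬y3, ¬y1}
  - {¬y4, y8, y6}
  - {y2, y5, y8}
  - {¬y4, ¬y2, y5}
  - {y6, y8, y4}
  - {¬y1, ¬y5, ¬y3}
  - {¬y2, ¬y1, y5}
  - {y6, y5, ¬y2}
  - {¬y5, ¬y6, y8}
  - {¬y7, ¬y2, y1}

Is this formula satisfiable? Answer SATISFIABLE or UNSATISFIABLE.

SATISFIABLE

y8 occurs only positively in the remaining clauses — set y8 = True.
Set y1 = True and propagate.
Set y2 = False and propagate.
The remaining clauses are satisfied by y3 = False, y4 = True, y5 = False, y6 = True, y7 = False.
So y1=True, y2=False, y3=False, y4=True, y5=False, y6=True, y7=False, y8=True is a satisfying assignment.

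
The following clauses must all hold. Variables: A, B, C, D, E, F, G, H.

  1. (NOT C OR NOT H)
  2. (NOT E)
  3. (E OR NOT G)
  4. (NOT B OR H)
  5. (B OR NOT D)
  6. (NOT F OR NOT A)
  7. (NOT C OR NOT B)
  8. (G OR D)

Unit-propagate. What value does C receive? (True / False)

False

Unit clause (NOT E) sets E = False.
(NOT G OR E): since E = False, the clause reduces to (NOT G). G = False.
In (D OR G), G is now false; D must hold, so D = True.
(NOT D OR B) with D = True leaves only B, so B = True.
(H OR NOT B) with B = True leaves only H, so H = True.
In (NOT H OR NOT C), NOT H is now false; NOT C must hold, so C = False.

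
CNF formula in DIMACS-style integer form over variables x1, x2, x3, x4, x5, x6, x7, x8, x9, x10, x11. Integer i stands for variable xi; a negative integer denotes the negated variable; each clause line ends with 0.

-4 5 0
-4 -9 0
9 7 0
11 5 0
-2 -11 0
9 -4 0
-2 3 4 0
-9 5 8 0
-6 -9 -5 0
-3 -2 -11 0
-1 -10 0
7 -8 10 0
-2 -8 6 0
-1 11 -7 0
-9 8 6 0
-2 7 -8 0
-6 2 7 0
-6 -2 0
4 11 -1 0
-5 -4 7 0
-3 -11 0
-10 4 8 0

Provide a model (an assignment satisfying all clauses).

x1 = False, x2 = False, x3 = True, x4 = False, x5 = True, x6 = False, x7 = False, x8 = True, x9 = True, x10 = True, x11 = False

x1 occurs only negated in the remaining clauses — set x1 = False.
Branch on x2: take x2 = False.
Branch on x3: take x3 = True.
  then x11 is forced to False.
  then x5 is forced to True.
The remaining clauses are satisfied by x4 = False, x6 = False, x7 = False, x8 = True, x9 = True, x10 = True.
Every clause has at least one true literal under this assignment.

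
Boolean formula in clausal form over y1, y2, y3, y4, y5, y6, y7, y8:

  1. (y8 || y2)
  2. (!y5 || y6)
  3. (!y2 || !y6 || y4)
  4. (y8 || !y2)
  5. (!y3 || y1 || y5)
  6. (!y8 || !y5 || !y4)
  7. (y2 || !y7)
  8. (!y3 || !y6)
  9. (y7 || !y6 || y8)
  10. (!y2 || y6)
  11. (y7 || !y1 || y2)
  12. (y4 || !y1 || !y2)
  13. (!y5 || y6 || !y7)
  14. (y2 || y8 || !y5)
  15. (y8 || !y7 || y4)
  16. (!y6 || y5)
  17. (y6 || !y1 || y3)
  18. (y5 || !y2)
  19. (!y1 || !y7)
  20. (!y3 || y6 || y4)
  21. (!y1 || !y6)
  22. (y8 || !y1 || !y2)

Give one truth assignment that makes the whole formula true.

y1 = False, y2 = False, y3 = False, y4 = False, y5 = False, y6 = False, y7 = False, y8 = True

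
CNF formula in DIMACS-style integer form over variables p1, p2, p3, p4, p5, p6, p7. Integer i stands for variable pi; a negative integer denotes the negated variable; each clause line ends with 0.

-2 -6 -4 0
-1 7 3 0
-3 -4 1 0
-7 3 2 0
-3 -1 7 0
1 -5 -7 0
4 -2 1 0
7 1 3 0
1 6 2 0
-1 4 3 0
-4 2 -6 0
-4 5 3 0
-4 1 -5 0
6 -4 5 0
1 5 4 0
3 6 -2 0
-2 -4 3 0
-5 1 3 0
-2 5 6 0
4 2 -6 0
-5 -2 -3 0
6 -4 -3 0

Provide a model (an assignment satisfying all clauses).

p1=1, p2=1, p3=1, p4=0, p5=0, p6=1, p7=1

Set p1 = True and propagate.
For the remaining variables, p2 = True, p3 = True, p4 = False, p5 = False, p6 = True, p7 = True works.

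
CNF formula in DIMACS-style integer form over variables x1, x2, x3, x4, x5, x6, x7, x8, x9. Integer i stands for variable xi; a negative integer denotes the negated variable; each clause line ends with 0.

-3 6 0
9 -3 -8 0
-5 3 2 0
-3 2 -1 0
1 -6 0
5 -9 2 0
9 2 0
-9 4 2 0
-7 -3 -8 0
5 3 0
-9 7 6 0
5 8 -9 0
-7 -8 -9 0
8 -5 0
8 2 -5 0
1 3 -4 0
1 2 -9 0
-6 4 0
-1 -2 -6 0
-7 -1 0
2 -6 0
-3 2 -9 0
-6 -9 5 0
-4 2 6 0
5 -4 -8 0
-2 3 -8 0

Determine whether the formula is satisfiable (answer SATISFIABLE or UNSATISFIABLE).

x2 = True:
  x8 = True:
    propagation gives x3=True, x6=True, x9=True, x1=True; an empty clause results — contradiction.
  x8 = False:
    propagation gives x5=False, x3=True, x6=True, x1=True; an empty clause results — contradiction.
x2 = False:
  propagation gives x9=True, x5=True, x3=True; an empty clause results — contradiction.
Every branch closes, so no satisfying assignment exists.

UNSATISFIABLE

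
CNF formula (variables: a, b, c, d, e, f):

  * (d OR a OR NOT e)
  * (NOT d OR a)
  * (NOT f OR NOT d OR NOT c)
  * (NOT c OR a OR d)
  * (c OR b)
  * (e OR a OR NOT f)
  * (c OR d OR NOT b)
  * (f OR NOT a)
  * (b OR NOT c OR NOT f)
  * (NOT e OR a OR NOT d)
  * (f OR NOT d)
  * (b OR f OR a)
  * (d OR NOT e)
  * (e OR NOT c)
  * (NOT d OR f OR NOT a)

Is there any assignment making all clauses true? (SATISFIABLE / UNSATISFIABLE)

SATISFIABLE

Branch on a: take a = True.
  then f is forced to True.
For the remaining variables, b = True, c = False, d = True, e = True works.
Every clause has at least one true literal under this assignment.
So a=T  b=T  c=F  d=T  e=T  f=T is a satisfying assignment.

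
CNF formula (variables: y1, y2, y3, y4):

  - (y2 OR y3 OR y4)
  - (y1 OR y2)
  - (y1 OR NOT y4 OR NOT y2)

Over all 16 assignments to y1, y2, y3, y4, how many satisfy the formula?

Case analysis on y2 and y1:
  y2=1, y1=1: remaining (y3,y4) ∈ {(0,0); (0,1); (1,0); (1,1)} — 4.
  y2=1, y1=0: remaining (y3,y4) ∈ {(0,0); (1,0)} — 2.
  y2=0, y1=1: remaining (y3,y4) ∈ {(0,1); (1,0); (1,1)} — 3.
  y2=0, y1=0: a clause becomes empty — 0.
Total: 4 + 2 + 3 + 0 = 9.

9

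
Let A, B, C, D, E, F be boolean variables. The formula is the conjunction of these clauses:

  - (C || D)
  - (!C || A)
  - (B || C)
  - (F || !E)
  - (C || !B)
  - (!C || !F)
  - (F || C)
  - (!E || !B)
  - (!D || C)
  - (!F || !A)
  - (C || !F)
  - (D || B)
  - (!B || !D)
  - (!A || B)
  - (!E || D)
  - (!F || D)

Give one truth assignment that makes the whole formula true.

A=True  B=True  C=True  D=False  E=False  F=False

Check each clause:
  1. (C || D) — C is true.
  2. (!C || A) — A is true.
  3. (C || B) — B is true.
  4. (F || !E) — !E is true.
  5. (!B || C) — C is true.
  6. (!C || !F) — !F is true.
  7. (F || C) — C is true.
  8. (!B || !E) — !E is true.
  9. (!D || C) — C is true.
  10. (!F || !A) — !F is true.
  11. (!F || C) — !F is true.
  12. (D || B) — B is true.
  13. (!B || !D) — !D is true.
  14. (!A || B) — B is true.
  15. (D || !E) — !E is true.
  16. (!F || D) — !F is true.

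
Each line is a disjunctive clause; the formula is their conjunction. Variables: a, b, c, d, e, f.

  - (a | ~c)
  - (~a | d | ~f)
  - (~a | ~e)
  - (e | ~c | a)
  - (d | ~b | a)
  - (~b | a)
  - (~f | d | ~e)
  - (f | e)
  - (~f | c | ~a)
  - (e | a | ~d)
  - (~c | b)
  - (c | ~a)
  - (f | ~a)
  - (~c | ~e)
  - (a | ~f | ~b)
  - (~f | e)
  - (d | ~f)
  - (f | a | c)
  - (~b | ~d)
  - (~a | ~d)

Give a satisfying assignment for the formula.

a = 0, b = 0, c = 0, d = 1, e = 1, f = 1

Try a = False.
  then c is forced to False.
  then b is forced to False.
  then f is forced to True.
  then e is forced to True.
  then d is forced to True.
Every clause has at least one true literal under this assignment.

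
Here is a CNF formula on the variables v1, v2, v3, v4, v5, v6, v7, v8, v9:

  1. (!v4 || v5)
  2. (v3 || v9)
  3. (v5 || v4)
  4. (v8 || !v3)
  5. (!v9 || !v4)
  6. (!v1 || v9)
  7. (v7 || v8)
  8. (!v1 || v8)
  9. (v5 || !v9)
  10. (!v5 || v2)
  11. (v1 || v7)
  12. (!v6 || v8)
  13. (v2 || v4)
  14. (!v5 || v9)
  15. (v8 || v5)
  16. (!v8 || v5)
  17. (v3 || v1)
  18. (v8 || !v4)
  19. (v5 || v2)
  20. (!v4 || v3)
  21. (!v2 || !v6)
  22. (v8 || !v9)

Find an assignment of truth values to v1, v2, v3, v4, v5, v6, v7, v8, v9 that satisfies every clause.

v1=F, v2=T, v3=T, v4=F, v5=T, v6=F, v7=T, v8=T, v9=T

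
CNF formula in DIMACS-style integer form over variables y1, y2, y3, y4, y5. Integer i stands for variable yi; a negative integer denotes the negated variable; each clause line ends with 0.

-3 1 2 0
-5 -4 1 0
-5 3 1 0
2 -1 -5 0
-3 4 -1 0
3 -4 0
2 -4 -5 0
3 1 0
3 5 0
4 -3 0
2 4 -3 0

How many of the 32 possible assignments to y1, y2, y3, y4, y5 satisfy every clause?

5

The models are:
  y1=0 y2=1 y3=1 y4=1 y5=0
  y1=1 y2=0 y3=1 y4=1 y5=0
  y1=1 y2=1 y3=0 y4=0 y5=1
  y1=1 y2=1 y3=1 y4=1 y5=0
  y1=1 y2=1 y3=1 y4=1 y5=1
Count: 5.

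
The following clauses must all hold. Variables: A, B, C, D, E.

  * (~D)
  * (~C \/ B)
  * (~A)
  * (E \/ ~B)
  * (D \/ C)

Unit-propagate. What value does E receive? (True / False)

True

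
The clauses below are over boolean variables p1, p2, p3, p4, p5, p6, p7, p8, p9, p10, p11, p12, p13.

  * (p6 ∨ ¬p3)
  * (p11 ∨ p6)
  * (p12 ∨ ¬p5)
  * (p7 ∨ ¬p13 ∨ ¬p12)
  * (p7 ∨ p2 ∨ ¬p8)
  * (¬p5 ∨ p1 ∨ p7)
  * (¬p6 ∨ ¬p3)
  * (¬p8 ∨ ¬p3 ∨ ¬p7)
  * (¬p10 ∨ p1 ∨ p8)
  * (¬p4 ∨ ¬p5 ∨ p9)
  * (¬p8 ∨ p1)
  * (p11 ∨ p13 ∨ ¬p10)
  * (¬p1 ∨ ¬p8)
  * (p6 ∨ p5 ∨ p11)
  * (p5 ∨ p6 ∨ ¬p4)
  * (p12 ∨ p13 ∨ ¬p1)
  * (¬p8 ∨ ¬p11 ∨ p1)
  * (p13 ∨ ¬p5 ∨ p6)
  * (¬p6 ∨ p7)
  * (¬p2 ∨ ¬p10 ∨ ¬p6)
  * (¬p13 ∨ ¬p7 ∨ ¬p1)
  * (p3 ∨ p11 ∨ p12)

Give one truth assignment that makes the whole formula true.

p1=True  p2=False  p3=False  p4=True  p5=False  p6=True  p7=True  p8=False  p9=True  p10=False  p11=False  p12=True  p13=False

Pure literal: p9 appears only positively; assign p9 = True.
p10 occurs only negated in the remaining clauses — set p10 = False.
Try p1 = True.
  then p8 is forced to False.
Branch on p3: take p3 = False.
Try p4 = True.
For the remaining variables, p2 = False, p5 = False, p6 = True, p7 = True, p11 = False, p12 = True, p13 = False works.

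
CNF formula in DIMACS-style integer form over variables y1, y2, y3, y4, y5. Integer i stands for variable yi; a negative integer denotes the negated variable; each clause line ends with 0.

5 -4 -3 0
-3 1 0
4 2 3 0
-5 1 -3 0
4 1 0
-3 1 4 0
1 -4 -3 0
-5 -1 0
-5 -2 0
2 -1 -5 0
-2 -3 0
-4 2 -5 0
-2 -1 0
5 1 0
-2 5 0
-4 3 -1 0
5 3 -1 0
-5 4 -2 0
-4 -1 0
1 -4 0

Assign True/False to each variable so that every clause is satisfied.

y1=True  y2=False  y3=True  y4=False  y5=False

Check each clause:
  1. (y5 \/ ~y3 \/ ~y4) — ~y4 is true.
  2. (y1 \/ ~y3) — y1 is true.
  3. (y4 \/ y3 \/ y2) — y3 is true.
  4. (~y5 \/ ~y3 \/ y1) — y1 is true.
  5. (y1 \/ y4) — y1 is true.
  6. (y1 \/ ~y3 \/ y4) — y1 is true.
  7. (y1 \/ ~y4 \/ ~y3) — y1 is true.
  8. (~y1 \/ ~y5) — ~y5 is true.
  9. (~y5 \/ ~y2) — ~y5 is true.
  10. (~y5 \/ y2 \/ ~y1) — ~y5 is true.
  11. (~y3 \/ ~y2) — ~y2 is true.
  12. (y2 \/ ~y5 \/ ~y4) — ~y5 is true.
  13. (~y2 \/ ~y1) — ~y2 is true.
  14. (y1 \/ y5) — y1 is true.
  15. (y5 \/ ~y2) — ~y2 is true.
  16. (~y1 \/ y3 \/ ~y4) — y3 is true.
  17. (y5 \/ y3 \/ ~y1) — y3 is true.
  18. (~y2 \/ ~y5 \/ y4) — ~y5 is true.
  19. (~y1 \/ ~y4) — ~y4 is true.
  20. (~y4 \/ y1) — y1 is true.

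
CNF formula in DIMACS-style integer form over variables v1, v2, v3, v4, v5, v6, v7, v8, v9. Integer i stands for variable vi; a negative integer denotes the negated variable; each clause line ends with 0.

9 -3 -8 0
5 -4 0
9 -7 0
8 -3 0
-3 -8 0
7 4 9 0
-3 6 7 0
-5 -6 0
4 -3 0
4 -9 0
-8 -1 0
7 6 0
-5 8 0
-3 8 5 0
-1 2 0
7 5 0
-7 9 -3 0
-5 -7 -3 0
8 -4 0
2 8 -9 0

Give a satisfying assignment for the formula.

v1 occurs only negated in the remaining clauses — set v1 = False.
v3 occurs only negated in the remaining clauses — set v3 = False.
Set v2 = False and propagate.
Branch on v4: take v4 = True.
  then v5 is forced to True.
  then v6 is forced to False.
  then v7 is forced to True.
  then v9 is forced to True.
  then v8 is forced to True.
Check each clause:
  1. (NOT v8 OR v9 OR NOT v3) — v9 is true.
  2. (NOT v4 OR v5) — v5 is true.
  3. (v9 OR NOT v7) — v9 is true.
  4. (NOT v3 OR v8) — v8 is true.
  5. (NOT v3 OR NOT v8) — NOT v3 is true.
  6. (v4 OR v7 OR v9) — v9 is true.
  7. (v6 OR NOT v3 OR v7) — NOT v3 is true.
  8. (NOT v5 OR NOT v6) — NOT v6 is true.
  9. (v4 OR NOT v3) — v4 is true.
  10. (NOT v9 OR v4) — v4 is true.
  11. (NOT v1 OR NOT v8) — NOT v1 is true.
  12. (v6 OR v7) — v7 is true.
  13. (NOT v5 OR v8) — v8 is true.
  14. (v5 OR NOT v3 OR v8) — v8 is true.
  15. (v2 OR NOT v1) — NOT v1 is true.
  16. (v7 OR v5) — v5 is true.
  17. (v9 OR NOT v7 OR NOT v3) — v9 is true.
  18. (NOT v3 OR NOT v5 OR NOT v7) — NOT v3 is true.
  19. (v8 OR NOT v4) — v8 is true.
  20. (v8 OR NOT v9 OR v2) — v8 is true.

v1=F, v2=F, v3=F, v4=T, v5=T, v6=F, v7=T, v8=T, v9=T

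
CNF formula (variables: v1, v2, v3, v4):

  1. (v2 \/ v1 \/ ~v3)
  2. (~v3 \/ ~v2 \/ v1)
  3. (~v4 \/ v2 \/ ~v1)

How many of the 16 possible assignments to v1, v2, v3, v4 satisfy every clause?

10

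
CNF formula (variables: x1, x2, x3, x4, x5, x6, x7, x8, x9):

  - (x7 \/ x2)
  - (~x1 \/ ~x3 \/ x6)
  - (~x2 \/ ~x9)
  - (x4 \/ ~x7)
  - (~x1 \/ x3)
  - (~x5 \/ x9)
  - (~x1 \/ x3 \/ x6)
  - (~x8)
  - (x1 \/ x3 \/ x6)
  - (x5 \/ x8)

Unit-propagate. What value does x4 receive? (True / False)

True

(~x8) is a unit clause: x8 = False.
(x5 \/ x8) with x8 = False leaves only x5, so x5 = True.
(~x5 \/ x9) with x5 = True leaves only x9, so x9 = True.
In (~x2 \/ ~x9), ~x9 is now false; ~x2 must hold, so x2 = False.
From (x2 \/ x7) and x2 = False: x7 = True.
(~x7 \/ x4) with x7 = True leaves only x4, so x4 = True.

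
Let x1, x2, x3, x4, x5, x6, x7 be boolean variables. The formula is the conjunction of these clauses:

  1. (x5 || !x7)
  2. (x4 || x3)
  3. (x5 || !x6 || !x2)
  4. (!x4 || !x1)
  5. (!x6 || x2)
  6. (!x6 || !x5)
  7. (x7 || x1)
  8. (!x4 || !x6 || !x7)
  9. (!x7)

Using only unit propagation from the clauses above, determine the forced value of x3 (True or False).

True

Unit clause (!x7) sets x7 = False.
In (x7 || x1), x7 is now false; x1 must hold, so x1 = True.
From (!x4 || !x1) and x1 = True: x4 = False.
In (x3 || x4), x4 is now false; x3 must hold, so x3 = True.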